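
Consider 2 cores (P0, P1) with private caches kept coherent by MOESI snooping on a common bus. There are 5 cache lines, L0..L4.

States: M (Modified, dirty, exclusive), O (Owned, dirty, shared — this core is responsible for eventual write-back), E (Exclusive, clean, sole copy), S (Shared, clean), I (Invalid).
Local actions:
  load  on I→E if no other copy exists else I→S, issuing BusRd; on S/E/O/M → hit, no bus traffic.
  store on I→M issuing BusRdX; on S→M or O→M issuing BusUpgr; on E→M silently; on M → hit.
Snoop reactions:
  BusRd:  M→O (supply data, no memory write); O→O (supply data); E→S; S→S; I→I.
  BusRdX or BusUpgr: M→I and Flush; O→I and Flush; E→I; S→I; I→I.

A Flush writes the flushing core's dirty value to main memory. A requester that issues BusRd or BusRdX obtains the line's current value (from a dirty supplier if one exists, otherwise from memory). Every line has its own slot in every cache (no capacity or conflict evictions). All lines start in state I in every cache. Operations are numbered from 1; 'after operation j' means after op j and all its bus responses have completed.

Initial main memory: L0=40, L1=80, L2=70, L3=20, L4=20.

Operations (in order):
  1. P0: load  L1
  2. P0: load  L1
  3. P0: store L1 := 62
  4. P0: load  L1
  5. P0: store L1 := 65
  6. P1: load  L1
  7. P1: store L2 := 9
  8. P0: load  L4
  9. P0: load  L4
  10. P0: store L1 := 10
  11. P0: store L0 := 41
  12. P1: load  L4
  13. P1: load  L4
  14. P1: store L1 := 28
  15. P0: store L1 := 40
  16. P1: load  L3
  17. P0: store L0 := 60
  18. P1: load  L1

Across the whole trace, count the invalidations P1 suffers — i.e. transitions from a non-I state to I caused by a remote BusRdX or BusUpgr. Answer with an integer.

  op1 P0: load  L1 → E/I on L1; bus BusRd; mem=80
  op2 P0: load  L1 → E/I on L1; bus (none); mem=80
  op3 P0: store L1 := 62 → M/I on L1; bus (none); mem=80
  op4 P0: load  L1 → M/I on L1; bus (none); mem=80
  op5 P0: store L1 := 65 → M/I on L1; bus (none); mem=80
  op6 P1: load  L1 → O/S on L1; bus BusRd; mem=80
  op7 P1: store L2 := 9 → I/M on L2; bus BusRdX; mem=70
  op8 P0: load  L4 → E/I on L4; bus BusRd; mem=20
  op9 P0: load  L4 → E/I on L4; bus (none); mem=20
  op10 P0: store L1 := 10 → M/I on L1; bus BusUpgr; mem=80
  op11 P0: store L0 := 41 → M/I on L0; bus BusRdX; mem=40
  op12 P1: load  L4 → S/S on L4; bus BusRd; mem=20
  op13 P1: load  L4 → S/S on L4; bus (none); mem=20
  op14 P1: store L1 := 28 → I/M on L1; bus BusRdX Flush; mem=10
  op15 P0: store L1 := 40 → M/I on L1; bus BusRdX Flush; mem=28
  op16 P1: load  L3 → I/E on L3; bus BusRd; mem=20
  op17 P0: store L0 := 60 → M/I on L0; bus (none); mem=40
  op18 P1: load  L1 → O/S on L1; bus BusRd; mem=28

invalidations = 2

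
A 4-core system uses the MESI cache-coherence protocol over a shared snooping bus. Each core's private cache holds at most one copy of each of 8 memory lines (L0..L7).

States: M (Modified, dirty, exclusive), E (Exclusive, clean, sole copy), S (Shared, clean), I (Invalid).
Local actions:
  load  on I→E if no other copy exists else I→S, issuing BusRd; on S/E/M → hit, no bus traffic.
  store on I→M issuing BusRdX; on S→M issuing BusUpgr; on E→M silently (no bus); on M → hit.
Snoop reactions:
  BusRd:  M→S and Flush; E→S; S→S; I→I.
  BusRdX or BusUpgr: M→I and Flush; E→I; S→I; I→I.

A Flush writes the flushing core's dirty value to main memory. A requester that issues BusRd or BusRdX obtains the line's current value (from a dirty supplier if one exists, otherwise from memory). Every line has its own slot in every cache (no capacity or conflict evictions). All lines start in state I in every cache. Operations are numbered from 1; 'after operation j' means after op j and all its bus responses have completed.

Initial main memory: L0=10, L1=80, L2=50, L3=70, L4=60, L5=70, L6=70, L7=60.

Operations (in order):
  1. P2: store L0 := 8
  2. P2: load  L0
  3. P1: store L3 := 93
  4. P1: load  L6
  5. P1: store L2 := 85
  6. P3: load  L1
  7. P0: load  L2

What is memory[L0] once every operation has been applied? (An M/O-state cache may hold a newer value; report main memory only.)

1. P2: store L0 := 8  bus=[BusRdX]  L0: P0=I P1=I P2=M P3=I  mem[L0]=10
2. P2: load  L0  bus=[-]  L0: P0=I P1=I P2=M P3=I  mem[L0]=10
3. P1: store L3 := 93  bus=[BusRdX]  L3: P0=I P1=M P2=I P3=I  mem[L3]=70
4. P1: load  L6  bus=[BusRd]  L6: P0=I P1=E P2=I P3=I  mem[L6]=70
5. P1: store L2 := 85  bus=[BusRdX]  L2: P0=I P1=M P2=I P3=I  mem[L2]=50
6. P3: load  L1  bus=[BusRd]  L1: P0=I P1=I P2=I P3=E  mem[L1]=80
7. P0: load  L2  bus=[BusRd,Flush]  L2: P0=S P1=S P2=I P3=I  mem[L2]=85

memory[L0] = 10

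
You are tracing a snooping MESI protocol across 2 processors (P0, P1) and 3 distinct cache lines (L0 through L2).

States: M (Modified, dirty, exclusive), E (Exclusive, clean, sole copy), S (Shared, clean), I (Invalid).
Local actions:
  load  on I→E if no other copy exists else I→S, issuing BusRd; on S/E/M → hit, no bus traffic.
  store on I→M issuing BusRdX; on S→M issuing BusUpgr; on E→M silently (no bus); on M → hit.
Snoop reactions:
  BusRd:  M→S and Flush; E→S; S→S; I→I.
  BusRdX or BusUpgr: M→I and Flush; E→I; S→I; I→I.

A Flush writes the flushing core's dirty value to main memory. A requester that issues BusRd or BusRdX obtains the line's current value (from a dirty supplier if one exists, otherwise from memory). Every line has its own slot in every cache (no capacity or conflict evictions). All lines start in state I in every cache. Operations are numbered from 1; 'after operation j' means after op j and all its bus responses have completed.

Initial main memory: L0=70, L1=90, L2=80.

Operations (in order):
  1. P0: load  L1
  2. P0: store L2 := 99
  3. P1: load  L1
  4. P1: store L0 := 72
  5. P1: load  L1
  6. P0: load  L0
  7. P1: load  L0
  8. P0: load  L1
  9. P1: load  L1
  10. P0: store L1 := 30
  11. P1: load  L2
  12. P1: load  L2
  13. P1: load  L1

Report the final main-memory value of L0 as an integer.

[1] P0: load  L1 | P0:E(90), P1:I | bus: BusRd
[2] P0: store L2 := 99 | P0:M(99), P1:I | bus: BusRdX
[3] P1: load  L1 | P0:S(90), P1:S(90) | bus: BusRd
[4] P1: store L0 := 72 | P0:I, P1:M(72) | bus: BusRdX
[5] P1: load  L1 | P0:S(90), P1:S(90) | bus: none
[6] P0: load  L0 | P0:S(72), P1:S(72) | bus: BusRd,Flush
[7] P1: load  L0 | P0:S(72), P1:S(72) | bus: none
[8] P0: load  L1 | P0:S(90), P1:S(90) | bus: none
[9] P1: load  L1 | P0:S(90), P1:S(90) | bus: none
[10] P0: store L1 := 30 | P0:M(30), P1:I | bus: BusUpgr
[11] P1: load  L2 | P0:S(99), P1:S(99) | bus: BusRd,Flush
[12] P1: load  L2 | P0:S(99), P1:S(99) | bus: none
[13] P1: load  L1 | P0:S(30), P1:S(30) | bus: BusRd,Flush

memory[L0] = 72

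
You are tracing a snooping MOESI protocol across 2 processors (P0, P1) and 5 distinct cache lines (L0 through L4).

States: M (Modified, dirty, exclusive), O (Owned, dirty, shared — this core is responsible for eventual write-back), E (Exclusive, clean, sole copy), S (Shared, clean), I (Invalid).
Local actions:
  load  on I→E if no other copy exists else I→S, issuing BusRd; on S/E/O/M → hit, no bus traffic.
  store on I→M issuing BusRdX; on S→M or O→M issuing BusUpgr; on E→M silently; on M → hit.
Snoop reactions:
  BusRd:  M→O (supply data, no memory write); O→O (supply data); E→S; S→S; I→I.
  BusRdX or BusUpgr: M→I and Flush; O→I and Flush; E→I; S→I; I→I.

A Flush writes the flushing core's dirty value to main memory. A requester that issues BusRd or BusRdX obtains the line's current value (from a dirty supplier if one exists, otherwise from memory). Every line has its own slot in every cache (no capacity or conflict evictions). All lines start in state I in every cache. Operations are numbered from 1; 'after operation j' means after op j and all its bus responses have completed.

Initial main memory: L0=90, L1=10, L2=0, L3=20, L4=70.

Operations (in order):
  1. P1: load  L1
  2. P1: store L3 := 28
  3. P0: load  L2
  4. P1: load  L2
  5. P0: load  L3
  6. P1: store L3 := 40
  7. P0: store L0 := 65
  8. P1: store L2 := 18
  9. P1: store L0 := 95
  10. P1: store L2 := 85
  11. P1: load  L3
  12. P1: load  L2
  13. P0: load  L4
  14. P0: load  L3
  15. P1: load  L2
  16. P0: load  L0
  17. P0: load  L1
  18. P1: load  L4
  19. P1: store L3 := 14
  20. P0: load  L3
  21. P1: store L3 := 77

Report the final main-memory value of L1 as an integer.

  op1 P1: load  L1 → I/E on L1; bus BusRd; mem=10
  op2 P1: store L3 := 28 → I/M on L3; bus BusRdX; mem=20
  op3 P0: load  L2 → E/I on L2; bus BusRd; mem=0
  op4 P1: load  L2 → S/S on L2; bus BusRd; mem=0
  op5 P0: load  L3 → S/O on L3; bus BusRd; mem=20
  op6 P1: store L3 := 40 → I/M on L3; bus BusUpgr; mem=20
  op7 P0: store L0 := 65 → M/I on L0; bus BusRdX; mem=90
  op8 P1: store L2 := 18 → I/M on L2; bus BusUpgr; mem=0
  op9 P1: store L0 := 95 → I/M on L0; bus BusRdX Flush; mem=65
  op10 P1: store L2 := 85 → I/M on L2; bus (none); mem=0
  op11 P1: load  L3 → I/M on L3; bus (none); mem=20
  op12 P1: load  L2 → I/M on L2; bus (none); mem=0
  op13 P0: load  L4 → E/I on L4; bus BusRd; mem=70
  op14 P0: load  L3 → S/O on L3; bus BusRd; mem=20
  op15 P1: load  L2 → I/M on L2; bus (none); mem=0
  op16 P0: load  L0 → S/O on L0; bus BusRd; mem=65
  op17 P0: load  L1 → S/S on L1; bus BusRd; mem=10
  op18 P1: load  L4 → S/S on L4; bus BusRd; mem=70
  op19 P1: store L3 := 14 → I/M on L3; bus BusUpgr; mem=20
  op20 P0: load  L3 → S/O on L3; bus BusRd; mem=20
  op21 P1: store L3 := 77 → I/M on L3; bus BusUpgr; mem=20

memory[L1] = 10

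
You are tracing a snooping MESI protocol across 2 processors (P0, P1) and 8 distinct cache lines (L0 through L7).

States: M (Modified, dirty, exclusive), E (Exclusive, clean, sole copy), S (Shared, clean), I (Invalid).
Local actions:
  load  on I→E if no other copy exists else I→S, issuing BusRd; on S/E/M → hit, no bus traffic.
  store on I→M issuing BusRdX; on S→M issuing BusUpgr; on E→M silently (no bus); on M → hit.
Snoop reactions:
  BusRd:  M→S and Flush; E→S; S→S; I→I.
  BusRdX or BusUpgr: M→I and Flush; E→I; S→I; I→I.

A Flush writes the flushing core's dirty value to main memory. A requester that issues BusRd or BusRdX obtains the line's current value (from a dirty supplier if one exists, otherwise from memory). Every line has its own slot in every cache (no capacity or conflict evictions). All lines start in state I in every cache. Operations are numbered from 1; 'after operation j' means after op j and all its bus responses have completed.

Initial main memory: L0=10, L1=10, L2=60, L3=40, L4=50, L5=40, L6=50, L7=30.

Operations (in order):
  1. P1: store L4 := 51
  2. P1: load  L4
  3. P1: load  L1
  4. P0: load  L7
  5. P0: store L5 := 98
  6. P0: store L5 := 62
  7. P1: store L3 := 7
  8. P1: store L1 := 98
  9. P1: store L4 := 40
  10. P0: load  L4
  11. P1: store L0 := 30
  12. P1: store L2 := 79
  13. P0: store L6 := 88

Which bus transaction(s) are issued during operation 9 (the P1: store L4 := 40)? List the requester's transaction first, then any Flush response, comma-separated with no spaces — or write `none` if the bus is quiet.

bus = none

step 1: P1: store L4 := 51  ⟶  IM  (L4)  txn=BusRdX  M[L4]=50
step 2: P1: load  L4  ⟶  IM  (L4)  txn=∅  M[L4]=50
step 3: P1: load  L1  ⟶  IE  (L1)  txn=BusRd  M[L1]=10
step 4: P0: load  L7  ⟶  EI  (L7)  txn=BusRd  M[L7]=30
step 5: P0: store L5 := 98  ⟶  MI  (L5)  txn=BusRdX  M[L5]=40
step 6: P0: store L5 := 62  ⟶  MI  (L5)  txn=∅  M[L5]=40
step 7: P1: store L3 := 7  ⟶  IM  (L3)  txn=BusRdX  M[L3]=40
step 8: P1: store L1 := 98  ⟶  IM  (L1)  txn=∅  M[L1]=10
step 9: P1: store L4 := 40  ⟶  IM  (L4)  txn=∅  M[L4]=50
step 10: P0: load  L4  ⟶  SS  (L4)  txn=BusRd+Flush  M[L4]=40
step 11: P1: store L0 := 30  ⟶  IM  (L0)  txn=BusRdX  M[L0]=10
step 12: P1: store L2 := 79  ⟶  IM  (L2)  txn=BusRdX  M[L2]=60
step 13: P0: store L6 := 88  ⟶  MI  (L6)  txn=BusRdX  M[L6]=50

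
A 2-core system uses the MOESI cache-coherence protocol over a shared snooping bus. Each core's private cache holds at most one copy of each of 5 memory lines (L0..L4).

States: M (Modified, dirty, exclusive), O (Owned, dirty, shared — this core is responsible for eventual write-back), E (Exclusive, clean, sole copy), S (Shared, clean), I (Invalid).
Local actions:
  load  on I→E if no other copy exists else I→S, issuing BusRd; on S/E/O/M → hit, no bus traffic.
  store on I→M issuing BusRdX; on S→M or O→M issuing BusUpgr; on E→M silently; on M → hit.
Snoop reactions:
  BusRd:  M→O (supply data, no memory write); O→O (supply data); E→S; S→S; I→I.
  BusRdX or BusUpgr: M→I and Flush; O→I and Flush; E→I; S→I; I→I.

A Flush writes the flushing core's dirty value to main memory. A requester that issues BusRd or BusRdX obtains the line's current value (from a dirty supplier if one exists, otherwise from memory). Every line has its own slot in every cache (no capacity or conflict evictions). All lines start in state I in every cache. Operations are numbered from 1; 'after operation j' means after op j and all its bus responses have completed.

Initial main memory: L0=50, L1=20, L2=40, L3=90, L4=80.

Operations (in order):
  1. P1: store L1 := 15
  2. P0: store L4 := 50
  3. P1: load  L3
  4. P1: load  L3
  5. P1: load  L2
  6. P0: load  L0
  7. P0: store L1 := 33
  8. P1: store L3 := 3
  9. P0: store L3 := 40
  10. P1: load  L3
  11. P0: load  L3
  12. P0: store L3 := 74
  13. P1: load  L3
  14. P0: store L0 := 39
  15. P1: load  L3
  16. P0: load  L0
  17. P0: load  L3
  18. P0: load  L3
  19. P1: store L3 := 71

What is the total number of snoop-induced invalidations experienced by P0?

step 1: P1: store L1 := 15  ⟶  IM  (L1)  txn=BusRdX  M[L1]=20
step 2: P0: store L4 := 50  ⟶  MI  (L4)  txn=BusRdX  M[L4]=80
step 3: P1: load  L3  ⟶  IE  (L3)  txn=BusRd  M[L3]=90
step 4: P1: load  L3  ⟶  IE  (L3)  txn=∅  M[L3]=90
step 5: P1: load  L2  ⟶  IE  (L2)  txn=BusRd  M[L2]=40
step 6: P0: load  L0  ⟶  EI  (L0)  txn=BusRd  M[L0]=50
step 7: P0: store L1 := 33  ⟶  MI  (L1)  txn=BusRdX+Flush  M[L1]=15
step 8: P1: store L3 := 3  ⟶  IM  (L3)  txn=∅  M[L3]=90
step 9: P0: store L3 := 40  ⟶  MI  (L3)  txn=BusRdX+Flush  M[L3]=3
step 10: P1: load  L3  ⟶  OS  (L3)  txn=BusRd  M[L3]=3
step 11: P0: load  L3  ⟶  OS  (L3)  txn=∅  M[L3]=3
step 12: P0: store L3 := 74  ⟶  MI  (L3)  txn=BusUpgr  M[L3]=3
step 13: P1: load  L3  ⟶  OS  (L3)  txn=BusRd  M[L3]=3
step 14: P0: store L0 := 39  ⟶  MI  (L0)  txn=∅  M[L0]=50
step 15: P1: load  L3  ⟶  OS  (L3)  txn=∅  M[L3]=3
step 16: P0: load  L0  ⟶  MI  (L0)  txn=∅  M[L0]=50
step 17: P0: load  L3  ⟶  OS  (L3)  txn=∅  M[L3]=3
step 18: P0: load  L3  ⟶  OS  (L3)  txn=∅  M[L3]=3
step 19: P1: store L3 := 71  ⟶  IM  (L3)  txn=BusUpgr+Flush  M[L3]=74

invalidations = 1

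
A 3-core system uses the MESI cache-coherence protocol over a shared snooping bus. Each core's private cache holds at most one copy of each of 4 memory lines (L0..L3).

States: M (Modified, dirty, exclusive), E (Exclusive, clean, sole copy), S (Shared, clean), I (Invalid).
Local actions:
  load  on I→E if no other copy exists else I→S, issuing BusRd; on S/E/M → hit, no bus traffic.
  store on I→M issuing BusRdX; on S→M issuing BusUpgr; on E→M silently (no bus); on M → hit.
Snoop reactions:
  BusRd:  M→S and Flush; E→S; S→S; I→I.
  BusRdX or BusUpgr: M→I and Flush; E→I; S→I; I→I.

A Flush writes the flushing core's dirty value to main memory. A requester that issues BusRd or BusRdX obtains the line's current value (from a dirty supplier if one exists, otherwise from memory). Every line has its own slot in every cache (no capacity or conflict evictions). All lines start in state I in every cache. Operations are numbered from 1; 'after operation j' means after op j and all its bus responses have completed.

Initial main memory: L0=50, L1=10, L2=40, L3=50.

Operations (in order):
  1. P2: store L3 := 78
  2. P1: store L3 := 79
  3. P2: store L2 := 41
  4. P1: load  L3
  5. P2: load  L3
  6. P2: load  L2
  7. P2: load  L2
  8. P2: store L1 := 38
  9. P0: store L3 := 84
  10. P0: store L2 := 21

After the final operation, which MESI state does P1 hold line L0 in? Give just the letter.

[1] P2: store L3 := 78 | P0:I, P1:I, P2:M(78) | bus: BusRdX
[2] P1: store L3 := 79 | P0:I, P1:M(79), P2:I | bus: BusRdX,Flush
[3] P2: store L2 := 41 | P0:I, P1:I, P2:M(41) | bus: BusRdX
[4] P1: load  L3 | P0:I, P1:M(79), P2:I | bus: none
[5] P2: load  L3 | P0:I, P1:S(79), P2:S(79) | bus: BusRd,Flush
[6] P2: load  L2 | P0:I, P1:I, P2:M(41) | bus: none
[7] P2: load  L2 | P0:I, P1:I, P2:M(41) | bus: none
[8] P2: store L1 := 38 | P0:I, P1:I, P2:M(38) | bus: BusRdX
[9] P0: store L3 := 84 | P0:M(84), P1:I, P2:I | bus: BusRdX
[10] P0: store L2 := 21 | P0:M(21), P1:I, P2:I | bus: BusRdX,Flush

state = I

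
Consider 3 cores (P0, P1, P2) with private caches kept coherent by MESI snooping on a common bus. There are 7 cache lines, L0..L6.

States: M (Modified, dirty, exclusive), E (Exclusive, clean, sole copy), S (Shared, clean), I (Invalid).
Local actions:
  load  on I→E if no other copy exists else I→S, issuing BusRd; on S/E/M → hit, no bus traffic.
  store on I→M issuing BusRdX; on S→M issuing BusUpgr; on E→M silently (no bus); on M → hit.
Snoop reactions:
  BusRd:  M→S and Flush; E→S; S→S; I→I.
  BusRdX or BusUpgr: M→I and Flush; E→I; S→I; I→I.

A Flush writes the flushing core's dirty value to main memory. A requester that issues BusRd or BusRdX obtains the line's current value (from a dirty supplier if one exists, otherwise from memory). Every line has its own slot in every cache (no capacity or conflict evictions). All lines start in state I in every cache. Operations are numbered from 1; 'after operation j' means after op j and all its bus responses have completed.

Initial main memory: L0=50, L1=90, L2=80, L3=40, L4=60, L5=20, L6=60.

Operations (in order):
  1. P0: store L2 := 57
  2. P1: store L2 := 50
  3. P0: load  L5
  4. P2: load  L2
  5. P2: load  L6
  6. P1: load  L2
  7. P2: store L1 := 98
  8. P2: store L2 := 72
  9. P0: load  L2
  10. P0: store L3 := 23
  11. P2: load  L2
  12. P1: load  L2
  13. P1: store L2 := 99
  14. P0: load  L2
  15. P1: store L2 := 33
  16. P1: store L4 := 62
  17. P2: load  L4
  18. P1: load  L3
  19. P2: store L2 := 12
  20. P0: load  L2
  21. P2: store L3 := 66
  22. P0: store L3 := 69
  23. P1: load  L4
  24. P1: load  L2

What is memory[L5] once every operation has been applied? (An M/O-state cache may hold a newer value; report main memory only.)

memory[L5] = 20

  op1 P0: store L2 := 57 → M/I/I on L2; bus BusRdX; mem=80
  op2 P1: store L2 := 50 → I/M/I on L2; bus BusRdX Flush; mem=57
  op3 P0: load  L5 → E/I/I on L5; bus BusRd; mem=20
  op4 P2: load  L2 → I/S/S on L2; bus BusRd Flush; mem=50
  op5 P2: load  L6 → I/I/E on L6; bus BusRd; mem=60
  op6 P1: load  L2 → I/S/S on L2; bus (none); mem=50
  op7 P2: store L1 := 98 → I/I/M on L1; bus BusRdX; mem=90
  op8 P2: store L2 := 72 → I/I/M on L2; bus BusUpgr; mem=50
  op9 P0: load  L2 → S/I/S on L2; bus BusRd Flush; mem=72
  op10 P0: store L3 := 23 → M/I/I on L3; bus BusRdX; mem=40
  op11 P2: load  L2 → S/I/S on L2; bus (none); mem=72
  op12 P1: load  L2 → S/S/S on L2; bus BusRd; mem=72
  op13 P1: store L2 := 99 → I/M/I on L2; bus BusUpgr; mem=72
  op14 P0: load  L2 → S/S/I on L2; bus BusRd Flush; mem=99
  op15 P1: store L2 := 33 → I/M/I on L2; bus BusUpgr; mem=99
  op16 P1: store L4 := 62 → I/M/I on L4; bus BusRdX; mem=60
  op17 P2: load  L4 → I/S/S on L4; bus BusRd Flush; mem=62
  op18 P1: load  L3 → S/S/I on L3; bus BusRd Flush; mem=23
  op19 P2: store L2 := 12 → I/I/M on L2; bus BusRdX Flush; mem=33
  op20 P0: load  L2 → S/I/S on L2; bus BusRd Flush; mem=12
  op21 P2: store L3 := 66 → I/I/M on L3; bus BusRdX; mem=23
  op22 P0: store L3 := 69 → M/I/I on L3; bus BusRdX Flush; mem=66
  op23 P1: load  L4 → I/S/S on L4; bus (none); mem=62
  op24 P1: load  L2 → S/S/S on L2; bus BusRd; mem=12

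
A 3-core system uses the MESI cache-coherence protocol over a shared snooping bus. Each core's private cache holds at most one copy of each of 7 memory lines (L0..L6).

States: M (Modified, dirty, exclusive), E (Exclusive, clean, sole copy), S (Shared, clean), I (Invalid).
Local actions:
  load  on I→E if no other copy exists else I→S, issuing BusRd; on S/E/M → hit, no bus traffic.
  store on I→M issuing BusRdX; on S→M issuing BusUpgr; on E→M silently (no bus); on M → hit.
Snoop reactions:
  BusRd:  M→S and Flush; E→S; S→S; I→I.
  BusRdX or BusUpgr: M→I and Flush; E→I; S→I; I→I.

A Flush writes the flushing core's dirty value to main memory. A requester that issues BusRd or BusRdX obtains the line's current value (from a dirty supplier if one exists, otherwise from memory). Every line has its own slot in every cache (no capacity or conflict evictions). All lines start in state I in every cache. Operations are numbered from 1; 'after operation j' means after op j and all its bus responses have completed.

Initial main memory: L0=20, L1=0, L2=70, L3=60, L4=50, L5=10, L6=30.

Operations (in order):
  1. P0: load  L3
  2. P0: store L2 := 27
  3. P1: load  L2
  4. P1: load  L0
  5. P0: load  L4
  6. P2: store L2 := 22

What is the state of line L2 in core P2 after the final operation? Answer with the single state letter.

1. P0: load  L3  bus=[BusRd]  L3: P0=E P1=I P2=I  mem[L3]=60
2. P0: store L2 := 27  bus=[BusRdX]  L2: P0=M P1=I P2=I  mem[L2]=70
3. P1: load  L2  bus=[BusRd,Flush]  L2: P0=S P1=S P2=I  mem[L2]=27
4. P1: load  L0  bus=[BusRd]  L0: P0=I P1=E P2=I  mem[L0]=20
5. P0: load  L4  bus=[BusRd]  L4: P0=E P1=I P2=I  mem[L4]=50
6. P2: store L2 := 22  bus=[BusRdX]  L2: P0=I P1=I P2=M  mem[L2]=27

state = M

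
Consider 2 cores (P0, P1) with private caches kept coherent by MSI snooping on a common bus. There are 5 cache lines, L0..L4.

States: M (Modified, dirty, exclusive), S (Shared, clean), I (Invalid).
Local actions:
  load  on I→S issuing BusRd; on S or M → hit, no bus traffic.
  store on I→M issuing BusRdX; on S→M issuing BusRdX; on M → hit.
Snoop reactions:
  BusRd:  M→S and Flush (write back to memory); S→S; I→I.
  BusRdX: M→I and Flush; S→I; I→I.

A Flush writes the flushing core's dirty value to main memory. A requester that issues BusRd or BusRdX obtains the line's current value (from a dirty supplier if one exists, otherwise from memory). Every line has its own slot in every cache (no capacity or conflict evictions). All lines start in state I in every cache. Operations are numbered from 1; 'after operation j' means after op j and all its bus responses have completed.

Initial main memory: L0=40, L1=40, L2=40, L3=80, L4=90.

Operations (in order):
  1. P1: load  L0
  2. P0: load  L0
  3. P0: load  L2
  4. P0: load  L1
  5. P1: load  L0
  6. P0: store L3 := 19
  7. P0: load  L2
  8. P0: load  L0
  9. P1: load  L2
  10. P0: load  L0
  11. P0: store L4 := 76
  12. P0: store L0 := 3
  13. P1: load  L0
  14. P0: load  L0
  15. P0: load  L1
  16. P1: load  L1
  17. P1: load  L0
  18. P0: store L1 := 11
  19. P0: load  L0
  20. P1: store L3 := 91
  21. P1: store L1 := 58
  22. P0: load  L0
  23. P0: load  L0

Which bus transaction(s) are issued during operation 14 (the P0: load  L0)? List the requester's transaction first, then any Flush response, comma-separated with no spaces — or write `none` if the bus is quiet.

bus = none

1. P1: load  L0  bus=[BusRd]  L0: P0=I P1=S  mem[L0]=40
2. P0: load  L0  bus=[BusRd]  L0: P0=S P1=S  mem[L0]=40
3. P0: load  L2  bus=[BusRd]  L2: P0=S P1=I  mem[L2]=40
4. P0: load  L1  bus=[BusRd]  L1: P0=S P1=I  mem[L1]=40
5. P1: load  L0  bus=[-]  L0: P0=S P1=S  mem[L0]=40
6. P0: store L3 := 19  bus=[BusRdX]  L3: P0=M P1=I  mem[L3]=80
7. P0: load  L2  bus=[-]  L2: P0=S P1=I  mem[L2]=40
8. P0: load  L0  bus=[-]  L0: P0=S P1=S  mem[L0]=40
9. P1: load  L2  bus=[BusRd]  L2: P0=S P1=S  mem[L2]=40
10. P0: load  L0  bus=[-]  L0: P0=S P1=S  mem[L0]=40
11. P0: store L4 := 76  bus=[BusRdX]  L4: P0=M P1=I  mem[L4]=90
12. P0: store L0 := 3  bus=[BusRdX]  L0: P0=M P1=I  mem[L0]=40
13. P1: load  L0  bus=[BusRd,Flush]  L0: P0=S P1=S  mem[L0]=3
14. P0: load  L0  bus=[-]  L0: P0=S P1=S  mem[L0]=3
15. P0: load  L1  bus=[-]  L1: P0=S P1=I  mem[L1]=40
16. P1: load  L1  bus=[BusRd]  L1: P0=S P1=S  mem[L1]=40
17. P1: load  L0  bus=[-]  L0: P0=S P1=S  mem[L0]=3
18. P0: store L1 := 11  bus=[BusRdX]  L1: P0=M P1=I  mem[L1]=40
19. P0: load  L0  bus=[-]  L0: P0=S P1=S  mem[L0]=3
20. P1: store L3 := 91  bus=[BusRdX,Flush]  L3: P0=I P1=M  mem[L3]=19
21. P1: store L1 := 58  bus=[BusRdX,Flush]  L1: P0=I P1=M  mem[L1]=11
22. P0: load  L0  bus=[-]  L0: P0=S P1=S  mem[L0]=3
23. P0: load  L0  bus=[-]  L0: P0=S P1=S  mem[L0]=3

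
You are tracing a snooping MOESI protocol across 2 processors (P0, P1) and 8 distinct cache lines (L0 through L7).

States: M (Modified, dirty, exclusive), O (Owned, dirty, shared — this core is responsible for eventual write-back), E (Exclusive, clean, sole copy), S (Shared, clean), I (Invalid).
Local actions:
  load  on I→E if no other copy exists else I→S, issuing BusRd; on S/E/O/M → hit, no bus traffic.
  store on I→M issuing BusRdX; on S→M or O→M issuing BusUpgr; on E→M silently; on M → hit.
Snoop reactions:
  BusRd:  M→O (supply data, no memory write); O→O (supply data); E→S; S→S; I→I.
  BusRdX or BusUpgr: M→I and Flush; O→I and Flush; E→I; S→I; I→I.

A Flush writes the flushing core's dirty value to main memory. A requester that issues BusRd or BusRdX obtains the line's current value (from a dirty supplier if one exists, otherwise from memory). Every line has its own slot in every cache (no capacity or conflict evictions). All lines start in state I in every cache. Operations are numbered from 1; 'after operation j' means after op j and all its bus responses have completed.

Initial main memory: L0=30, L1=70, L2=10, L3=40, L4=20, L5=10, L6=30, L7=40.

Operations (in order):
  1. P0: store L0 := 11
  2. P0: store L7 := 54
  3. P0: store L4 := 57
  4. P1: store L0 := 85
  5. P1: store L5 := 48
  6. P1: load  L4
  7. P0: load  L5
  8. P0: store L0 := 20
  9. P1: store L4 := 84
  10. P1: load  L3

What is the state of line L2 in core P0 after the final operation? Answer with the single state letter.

state = I

  op1 P0: store L0 := 11 → M/I on L0; bus BusRdX; mem=30
  op2 P0: store L7 := 54 → M/I on L7; bus BusRdX; mem=40
  op3 P0: store L4 := 57 → M/I on L4; bus BusRdX; mem=20
  op4 P1: store L0 := 85 → I/M on L0; bus BusRdX Flush; mem=11
  op5 P1: store L5 := 48 → I/M on L5; bus BusRdX; mem=10
  op6 P1: load  L4 → O/S on L4; bus BusRd; mem=20
  op7 P0: load  L5 → S/O on L5; bus BusRd; mem=10
  op8 P0: store L0 := 20 → M/I on L0; bus BusRdX Flush; mem=85
  op9 P1: store L4 := 84 → I/M on L4; bus BusUpgr Flush; mem=57
  op10 P1: load  L3 → I/E on L3; bus BusRd; mem=40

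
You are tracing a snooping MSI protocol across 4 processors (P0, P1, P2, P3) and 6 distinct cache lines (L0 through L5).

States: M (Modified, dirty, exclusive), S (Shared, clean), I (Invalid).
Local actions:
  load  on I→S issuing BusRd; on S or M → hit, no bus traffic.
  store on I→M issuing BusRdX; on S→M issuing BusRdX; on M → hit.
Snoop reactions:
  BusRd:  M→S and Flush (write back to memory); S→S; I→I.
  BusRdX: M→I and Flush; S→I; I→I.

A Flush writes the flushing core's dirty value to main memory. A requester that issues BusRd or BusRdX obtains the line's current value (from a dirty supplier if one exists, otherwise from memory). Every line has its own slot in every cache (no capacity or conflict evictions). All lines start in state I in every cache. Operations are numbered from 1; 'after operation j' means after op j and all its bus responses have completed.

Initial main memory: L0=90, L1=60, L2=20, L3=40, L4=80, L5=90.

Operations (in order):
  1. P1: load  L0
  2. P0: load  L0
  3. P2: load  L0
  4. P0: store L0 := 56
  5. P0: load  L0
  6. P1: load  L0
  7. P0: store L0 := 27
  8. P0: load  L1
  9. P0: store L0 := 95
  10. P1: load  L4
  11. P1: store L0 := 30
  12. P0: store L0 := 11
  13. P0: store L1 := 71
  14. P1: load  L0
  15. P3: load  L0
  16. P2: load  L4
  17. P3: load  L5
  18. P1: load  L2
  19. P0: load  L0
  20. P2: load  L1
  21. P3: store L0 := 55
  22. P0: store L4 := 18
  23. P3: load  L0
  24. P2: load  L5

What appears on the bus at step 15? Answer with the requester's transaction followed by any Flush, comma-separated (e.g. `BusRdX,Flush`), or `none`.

bus = BusRd

1. P1: load  L0  bus=[BusRd]  L0: P0=I P1=S P2=I P3=I  mem[L0]=90
2. P0: load  L0  bus=[BusRd]  L0: P0=S P1=S P2=I P3=I  mem[L0]=90
3. P2: load  L0  bus=[BusRd]  L0: P0=S P1=S P2=S P3=I  mem[L0]=90
4. P0: store L0 := 56  bus=[BusRdX]  L0: P0=M P1=I P2=I P3=I  mem[L0]=90
5. P0: load  L0  bus=[-]  L0: P0=M P1=I P2=I P3=I  mem[L0]=90
6. P1: load  L0  bus=[BusRd,Flush]  L0: P0=S P1=S P2=I P3=I  mem[L0]=56
7. P0: store L0 := 27  bus=[BusRdX]  L0: P0=M P1=I P2=I P3=I  mem[L0]=56
8. P0: load  L1  bus=[BusRd]  L1: P0=S P1=I P2=I P3=I  mem[L1]=60
9. P0: store L0 := 95  bus=[-]  L0: P0=M P1=I P2=I P3=I  mem[L0]=56
10. P1: load  L4  bus=[BusRd]  L4: P0=I P1=S P2=I P3=I  mem[L4]=80
11. P1: store L0 := 30  bus=[BusRdX,Flush]  L0: P0=I P1=M P2=I P3=I  mem[L0]=95
12. P0: store L0 := 11  bus=[BusRdX,Flush]  L0: P0=M P1=I P2=I P3=I  mem[L0]=30
13. P0: store L1 := 71  bus=[BusRdX]  L1: P0=M P1=I P2=I P3=I  mem[L1]=60
14. P1: load  L0  bus=[BusRd,Flush]  L0: P0=S P1=S P2=I P3=I  mem[L0]=11
15. P3: load  L0  bus=[BusRd]  L0: P0=S P1=S P2=I P3=S  mem[L0]=11
16. P2: load  L4  bus=[BusRd]  L4: P0=I P1=S P2=S P3=I  mem[L4]=80
17. P3: load  L5  bus=[BusRd]  L5: P0=I P1=I P2=I P3=S  mem[L5]=90
18. P1: load  L2  bus=[BusRd]  L2: P0=I P1=S P2=I P3=I  mem[L2]=20
19. P0: load  L0  bus=[-]  L0: P0=S P1=S P2=I P3=S  mem[L0]=11
20. P2: load  L1  bus=[BusRd,Flush]  L1: P0=S P1=I P2=S P3=I  mem[L1]=71
21. P3: store L0 := 55  bus=[BusRdX]  L0: P0=I P1=I P2=I P3=M  mem[L0]=11
22. P0: store L4 := 18  bus=[BusRdX]  L4: P0=M P1=I P2=I P3=I  mem[L4]=80
23. P3: load  L0  bus=[-]  L0: P0=I P1=I P2=I P3=M  mem[L0]=11
24. P2: load  L5  bus=[BusRd]  L5: P0=I P1=I P2=S P3=S  mem[L5]=90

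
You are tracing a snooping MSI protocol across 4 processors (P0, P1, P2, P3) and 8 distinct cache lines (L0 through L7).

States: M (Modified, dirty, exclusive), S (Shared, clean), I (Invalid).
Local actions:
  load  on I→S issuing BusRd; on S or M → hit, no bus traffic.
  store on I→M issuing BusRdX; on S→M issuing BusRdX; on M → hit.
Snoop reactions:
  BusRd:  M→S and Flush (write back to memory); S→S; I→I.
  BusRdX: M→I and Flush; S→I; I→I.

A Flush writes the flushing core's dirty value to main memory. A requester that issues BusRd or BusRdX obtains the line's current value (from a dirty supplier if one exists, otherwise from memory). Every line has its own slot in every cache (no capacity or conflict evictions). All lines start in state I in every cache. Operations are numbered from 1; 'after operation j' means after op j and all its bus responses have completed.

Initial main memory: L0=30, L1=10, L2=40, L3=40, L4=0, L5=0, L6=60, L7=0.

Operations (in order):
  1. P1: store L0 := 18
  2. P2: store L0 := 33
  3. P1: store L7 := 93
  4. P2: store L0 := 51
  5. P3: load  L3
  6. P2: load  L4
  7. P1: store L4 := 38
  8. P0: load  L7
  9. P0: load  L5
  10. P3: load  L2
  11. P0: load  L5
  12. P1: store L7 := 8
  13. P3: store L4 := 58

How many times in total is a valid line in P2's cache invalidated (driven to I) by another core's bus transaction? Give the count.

invalidations = 1

  op1 P1: store L0 := 18 → I/M/I/I on L0; bus BusRdX; mem=30
  op2 P2: store L0 := 33 → I/I/M/I on L0; bus BusRdX Flush; mem=18
  op3 P1: store L7 := 93 → I/M/I/I on L7; bus BusRdX; mem=0
  op4 P2: store L0 := 51 → I/I/M/I on L0; bus (none); mem=18
  op5 P3: load  L3 → I/I/I/S on L3; bus BusRd; mem=40
  op6 P2: load  L4 → I/I/S/I on L4; bus BusRd; mem=0
  op7 P1: store L4 := 38 → I/M/I/I on L4; bus BusRdX; mem=0
  op8 P0: load  L7 → S/S/I/I on L7; bus BusRd Flush; mem=93
  op9 P0: load  L5 → S/I/I/I on L5; bus BusRd; mem=0
  op10 P3: load  L2 → I/I/I/S on L2; bus BusRd; mem=40
  op11 P0: load  L5 → S/I/I/I on L5; bus (none); mem=0
  op12 P1: store L7 := 8 → I/M/I/I on L7; bus BusRdX; mem=93
  op13 P3: store L4 := 58 → I/I/I/M on L4; bus BusRdX Flush; mem=38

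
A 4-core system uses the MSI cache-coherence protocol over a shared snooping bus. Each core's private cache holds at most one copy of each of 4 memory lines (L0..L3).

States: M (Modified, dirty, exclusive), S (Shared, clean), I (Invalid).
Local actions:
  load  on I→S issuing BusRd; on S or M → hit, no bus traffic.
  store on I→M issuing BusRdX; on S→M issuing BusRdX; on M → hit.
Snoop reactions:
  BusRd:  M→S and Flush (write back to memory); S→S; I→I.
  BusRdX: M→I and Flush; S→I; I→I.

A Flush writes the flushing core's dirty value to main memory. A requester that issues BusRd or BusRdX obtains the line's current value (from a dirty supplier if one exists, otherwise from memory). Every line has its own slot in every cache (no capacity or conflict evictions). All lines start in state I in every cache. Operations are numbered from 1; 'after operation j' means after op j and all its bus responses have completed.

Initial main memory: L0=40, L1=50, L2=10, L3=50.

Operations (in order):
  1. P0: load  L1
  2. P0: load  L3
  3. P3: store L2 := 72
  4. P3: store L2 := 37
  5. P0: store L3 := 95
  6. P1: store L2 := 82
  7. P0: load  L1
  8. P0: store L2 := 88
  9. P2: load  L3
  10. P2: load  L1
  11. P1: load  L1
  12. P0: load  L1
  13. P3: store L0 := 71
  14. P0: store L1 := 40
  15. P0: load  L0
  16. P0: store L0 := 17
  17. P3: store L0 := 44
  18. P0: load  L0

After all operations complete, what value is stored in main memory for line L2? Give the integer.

[1] P0: load  L1 | P0:S(50), P1:I, P2:I, P3:I | bus: BusRd
[2] P0: load  L3 | P0:S(50), P1:I, P2:I, P3:I | bus: BusRd
[3] P3: store L2 := 72 | P0:I, P1:I, P2:I, P3:M(72) | bus: BusRdX
[4] P3: store L2 := 37 | P0:I, P1:I, P2:I, P3:M(37) | bus: none
[5] P0: store L3 := 95 | P0:M(95), P1:I, P2:I, P3:I | bus: BusRdX
[6] P1: store L2 := 82 | P0:I, P1:M(82), P2:I, P3:I | bus: BusRdX,Flush
[7] P0: load  L1 | P0:S(50), P1:I, P2:I, P3:I | bus: none
[8] P0: store L2 := 88 | P0:M(88), P1:I, P2:I, P3:I | bus: BusRdX,Flush
[9] P2: load  L3 | P0:S(95), P1:I, P2:S(95), P3:I | bus: BusRd,Flush
[10] P2: load  L1 | P0:S(50), P1:I, P2:S(50), P3:I | bus: BusRd
[11] P1: load  L1 | P0:S(50), P1:S(50), P2:S(50), P3:I | bus: BusRd
[12] P0: load  L1 | P0:S(50), P1:S(50), P2:S(50), P3:I | bus: none
[13] P3: store L0 := 71 | P0:I, P1:I, P2:I, P3:M(71) | bus: BusRdX
[14] P0: store L1 := 40 | P0:M(40), P1:I, P2:I, P3:I | bus: BusRdX
[15] P0: load  L0 | P0:S(71), P1:I, P2:I, P3:S(71) | bus: BusRd,Flush
[16] P0: store L0 := 17 | P0:M(17), P1:I, P2:I, P3:I | bus: BusRdX
[17] P3: store L0 := 44 | P0:I, P1:I, P2:I, P3:M(44) | bus: BusRdX,Flush
[18] P0: load  L0 | P0:S(44), P1:I, P2:I, P3:S(44) | bus: BusRd,Flush

memory[L2] = 82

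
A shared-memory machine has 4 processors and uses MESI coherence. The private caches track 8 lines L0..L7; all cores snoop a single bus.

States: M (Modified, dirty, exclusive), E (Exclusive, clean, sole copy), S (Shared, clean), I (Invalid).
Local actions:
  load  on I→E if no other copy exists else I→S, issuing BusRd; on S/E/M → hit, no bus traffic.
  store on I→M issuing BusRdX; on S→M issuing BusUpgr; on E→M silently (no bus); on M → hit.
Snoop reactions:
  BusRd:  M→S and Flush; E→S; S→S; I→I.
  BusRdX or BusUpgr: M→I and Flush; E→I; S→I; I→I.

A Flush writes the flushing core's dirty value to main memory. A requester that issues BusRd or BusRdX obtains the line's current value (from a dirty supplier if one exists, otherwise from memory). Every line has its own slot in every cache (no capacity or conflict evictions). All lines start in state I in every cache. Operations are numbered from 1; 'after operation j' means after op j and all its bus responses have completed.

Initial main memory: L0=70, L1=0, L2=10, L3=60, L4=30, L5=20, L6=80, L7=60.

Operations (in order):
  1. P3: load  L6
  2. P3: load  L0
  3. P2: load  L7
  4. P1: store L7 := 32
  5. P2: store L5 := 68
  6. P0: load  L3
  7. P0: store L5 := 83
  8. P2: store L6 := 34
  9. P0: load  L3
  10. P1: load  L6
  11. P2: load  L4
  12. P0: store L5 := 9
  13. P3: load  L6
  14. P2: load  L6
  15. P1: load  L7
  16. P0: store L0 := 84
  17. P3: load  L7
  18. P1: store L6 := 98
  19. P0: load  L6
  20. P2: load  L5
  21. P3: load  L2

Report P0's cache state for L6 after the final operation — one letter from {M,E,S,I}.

step 1: P3: load  L6  ⟶  IIIE  (L6)  txn=BusRd  M[L6]=80
step 2: P3: load  L0  ⟶  IIIE  (L0)  txn=BusRd  M[L0]=70
step 3: P2: load  L7  ⟶  IIEI  (L7)  txn=BusRd  M[L7]=60
step 4: P1: store L7 := 32  ⟶  IMII  (L7)  txn=BusRdX  M[L7]=60
step 5: P2: store L5 := 68  ⟶  IIMI  (L5)  txn=BusRdX  M[L5]=20
step 6: P0: load  L3  ⟶  EIII  (L3)  txn=BusRd  M[L3]=60
step 7: P0: store L5 := 83  ⟶  MIII  (L5)  txn=BusRdX+Flush  M[L5]=68
step 8: P2: store L6 := 34  ⟶  IIMI  (L6)  txn=BusRdX  M[L6]=80
step 9: P0: load  L3  ⟶  EIII  (L3)  txn=∅  M[L3]=60
step 10: P1: load  L6  ⟶  ISSI  (L6)  txn=BusRd+Flush  M[L6]=34
step 11: P2: load  L4  ⟶  IIEI  (L4)  txn=BusRd  M[L4]=30
step 12: P0: store L5 := 9  ⟶  MIII  (L5)  txn=∅  M[L5]=68
step 13: P3: load  L6  ⟶  ISSS  (L6)  txn=BusRd  M[L6]=34
step 14: P2: load  L6  ⟶  ISSS  (L6)  txn=∅  M[L6]=34
step 15: P1: load  L7  ⟶  IMII  (L7)  txn=∅  M[L7]=60
step 16: P0: store L0 := 84  ⟶  MIII  (L0)  txn=BusRdX  M[L0]=70
step 17: P3: load  L7  ⟶  ISIS  (L7)  txn=BusRd+Flush  M[L7]=32
step 18: P1: store L6 := 98  ⟶  IMII  (L6)  txn=BusUpgr  M[L6]=34
step 19: P0: load  L6  ⟶  SSII  (L6)  txn=BusRd+Flush  M[L6]=98
step 20: P2: load  L5  ⟶  SISI  (L5)  txn=BusRd+Flush  M[L5]=9
step 21: P3: load  L2  ⟶  IIIE  (L2)  txn=BusRd  M[L2]=10

state = S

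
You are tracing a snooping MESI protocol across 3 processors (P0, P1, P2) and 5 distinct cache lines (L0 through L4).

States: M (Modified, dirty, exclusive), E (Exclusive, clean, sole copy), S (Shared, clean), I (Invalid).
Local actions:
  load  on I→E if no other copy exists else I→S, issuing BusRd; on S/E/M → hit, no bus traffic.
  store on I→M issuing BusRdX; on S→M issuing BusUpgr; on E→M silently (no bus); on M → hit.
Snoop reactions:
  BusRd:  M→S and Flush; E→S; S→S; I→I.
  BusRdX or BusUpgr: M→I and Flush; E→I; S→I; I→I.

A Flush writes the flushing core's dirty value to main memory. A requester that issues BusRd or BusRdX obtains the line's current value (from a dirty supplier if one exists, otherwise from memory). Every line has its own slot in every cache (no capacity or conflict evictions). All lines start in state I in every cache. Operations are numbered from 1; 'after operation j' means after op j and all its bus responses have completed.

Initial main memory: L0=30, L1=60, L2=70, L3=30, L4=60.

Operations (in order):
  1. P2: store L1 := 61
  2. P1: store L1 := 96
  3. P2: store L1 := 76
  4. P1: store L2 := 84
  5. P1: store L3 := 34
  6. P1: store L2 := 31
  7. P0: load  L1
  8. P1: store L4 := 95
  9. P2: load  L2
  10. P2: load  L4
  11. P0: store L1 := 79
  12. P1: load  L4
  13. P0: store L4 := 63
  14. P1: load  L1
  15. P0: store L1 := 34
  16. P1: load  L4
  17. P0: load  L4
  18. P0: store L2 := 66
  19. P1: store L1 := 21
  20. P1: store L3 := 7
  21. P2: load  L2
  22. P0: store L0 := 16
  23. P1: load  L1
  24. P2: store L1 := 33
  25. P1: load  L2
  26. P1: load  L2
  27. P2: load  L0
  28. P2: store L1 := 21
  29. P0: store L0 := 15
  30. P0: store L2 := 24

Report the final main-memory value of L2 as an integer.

memory[L2] = 66

step 1: P2: store L1 := 61  ⟶  IIM  (L1)  txn=BusRdX  M[L1]=60
step 2: P1: store L1 := 96  ⟶  IMI  (L1)  txn=BusRdX+Flush  M[L1]=61
step 3: P2: store L1 := 76  ⟶  IIM  (L1)  txn=BusRdX+Flush  M[L1]=96
step 4: P1: store L2 := 84  ⟶  IMI  (L2)  txn=BusRdX  M[L2]=70
step 5: P1: store L3 := 34  ⟶  IMI  (L3)  txn=BusRdX  M[L3]=30
step 6: P1: store L2 := 31  ⟶  IMI  (L2)  txn=∅  M[L2]=70
step 7: P0: load  L1  ⟶  SIS  (L1)  txn=BusRd+Flush  M[L1]=76
step 8: P1: store L4 := 95  ⟶  IMI  (L4)  txn=BusRdX  M[L4]=60
step 9: P2: load  L2  ⟶  ISS  (L2)  txn=BusRd+Flush  M[L2]=31
step 10: P2: load  L4  ⟶  ISS  (L4)  txn=BusRd+Flush  M[L4]=95
step 11: P0: store L1 := 79  ⟶  MII  (L1)  txn=BusUpgr  M[L1]=76
step 12: P1: load  L4  ⟶  ISS  (L4)  txn=∅  M[L4]=95
step 13: P0: store L4 := 63  ⟶  MII  (L4)  txn=BusRdX  M[L4]=95
step 14: P1: load  L1  ⟶  SSI  (L1)  txn=BusRd+Flush  M[L1]=79
step 15: P0: store L1 := 34  ⟶  MII  (L1)  txn=BusUpgr  M[L1]=79
step 16: P1: load  L4  ⟶  SSI  (L4)  txn=BusRd+Flush  M[L4]=63
step 17: P0: load  L4  ⟶  SSI  (L4)  txn=∅  M[L4]=63
step 18: P0: store L2 := 66  ⟶  MII  (L2)  txn=BusRdX  M[L2]=31
step 19: P1: store L1 := 21  ⟶  IMI  (L1)  txn=BusRdX+Flush  M[L1]=34
step 20: P1: store L3 := 7  ⟶  IMI  (L3)  txn=∅  M[L3]=30
step 21: P2: load  L2  ⟶  SIS  (L2)  txn=BusRd+Flush  M[L2]=66
step 22: P0: store L0 := 16  ⟶  MII  (L0)  txn=BusRdX  M[L0]=30
step 23: P1: load  L1  ⟶  IMI  (L1)  txn=∅  M[L1]=34
step 24: P2: store L1 := 33  ⟶  IIM  (L1)  txn=BusRdX+Flush  M[L1]=21
step 25: P1: load  L2  ⟶  SSS  (L2)  txn=BusRd  M[L2]=66
step 26: P1: load  L2  ⟶  SSS  (L2)  txn=∅  M[L2]=66
step 27: P2: load  L0  ⟶  SIS  (L0)  txn=BusRd+Flush  M[L0]=16
step 28: P2: store L1 := 21  ⟶  IIM  (L1)  txn=∅  M[L1]=21
step 29: P0: store L0 := 15  ⟶  MII  (L0)  txn=BusUpgr  M[L0]=16
step 30: P0: store L2 := 24  ⟶  MII  (L2)  txn=BusUpgr  M[L2]=66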